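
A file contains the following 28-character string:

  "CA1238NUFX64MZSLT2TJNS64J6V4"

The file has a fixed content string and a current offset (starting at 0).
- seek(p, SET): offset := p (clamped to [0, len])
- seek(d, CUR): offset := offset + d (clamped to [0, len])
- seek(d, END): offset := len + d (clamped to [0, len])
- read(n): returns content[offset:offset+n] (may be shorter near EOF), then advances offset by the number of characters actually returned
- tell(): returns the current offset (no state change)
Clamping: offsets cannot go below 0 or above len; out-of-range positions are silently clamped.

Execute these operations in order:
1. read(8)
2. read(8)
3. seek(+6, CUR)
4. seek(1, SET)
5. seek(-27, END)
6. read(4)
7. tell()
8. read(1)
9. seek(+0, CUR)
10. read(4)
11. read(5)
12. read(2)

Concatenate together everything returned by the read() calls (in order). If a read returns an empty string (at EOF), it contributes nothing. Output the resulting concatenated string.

After 1 (read(8)): returned 'CA1238NU', offset=8
After 2 (read(8)): returned 'FX64MZSL', offset=16
After 3 (seek(+6, CUR)): offset=22
After 4 (seek(1, SET)): offset=1
After 5 (seek(-27, END)): offset=1
After 6 (read(4)): returned 'A123', offset=5
After 7 (tell()): offset=5
After 8 (read(1)): returned '8', offset=6
After 9 (seek(+0, CUR)): offset=6
After 10 (read(4)): returned 'NUFX', offset=10
After 11 (read(5)): returned '64MZS', offset=15
After 12 (read(2)): returned 'LT', offset=17

Answer: CA1238NUFX64MZSLA1238NUFX64MZSLT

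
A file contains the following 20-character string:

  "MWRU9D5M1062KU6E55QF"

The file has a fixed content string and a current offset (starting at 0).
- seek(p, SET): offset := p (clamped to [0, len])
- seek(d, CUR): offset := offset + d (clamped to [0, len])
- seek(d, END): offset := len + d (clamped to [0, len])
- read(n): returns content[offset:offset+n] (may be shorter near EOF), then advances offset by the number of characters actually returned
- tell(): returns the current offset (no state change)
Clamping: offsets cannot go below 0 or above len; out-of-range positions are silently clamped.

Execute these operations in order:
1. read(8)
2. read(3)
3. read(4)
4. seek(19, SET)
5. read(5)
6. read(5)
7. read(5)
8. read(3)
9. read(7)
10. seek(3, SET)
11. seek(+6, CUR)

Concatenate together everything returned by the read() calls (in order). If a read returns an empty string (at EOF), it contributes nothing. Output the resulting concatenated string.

Answer: MWRU9D5M1062KU6F

Derivation:
After 1 (read(8)): returned 'MWRU9D5M', offset=8
After 2 (read(3)): returned '106', offset=11
After 3 (read(4)): returned '2KU6', offset=15
After 4 (seek(19, SET)): offset=19
After 5 (read(5)): returned 'F', offset=20
After 6 (read(5)): returned '', offset=20
After 7 (read(5)): returned '', offset=20
After 8 (read(3)): returned '', offset=20
After 9 (read(7)): returned '', offset=20
After 10 (seek(3, SET)): offset=3
After 11 (seek(+6, CUR)): offset=9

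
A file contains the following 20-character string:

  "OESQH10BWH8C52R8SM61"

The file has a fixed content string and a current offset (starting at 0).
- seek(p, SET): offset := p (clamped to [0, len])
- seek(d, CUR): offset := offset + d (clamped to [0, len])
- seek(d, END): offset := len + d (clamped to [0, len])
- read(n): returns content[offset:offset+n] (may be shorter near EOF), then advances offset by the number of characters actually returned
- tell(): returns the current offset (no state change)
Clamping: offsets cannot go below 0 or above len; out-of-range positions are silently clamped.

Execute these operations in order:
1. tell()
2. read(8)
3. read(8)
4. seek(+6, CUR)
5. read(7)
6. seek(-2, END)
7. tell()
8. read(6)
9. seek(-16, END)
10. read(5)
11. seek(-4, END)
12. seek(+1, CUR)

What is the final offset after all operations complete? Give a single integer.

Answer: 17

Derivation:
After 1 (tell()): offset=0
After 2 (read(8)): returned 'OESQH10B', offset=8
After 3 (read(8)): returned 'WH8C52R8', offset=16
After 4 (seek(+6, CUR)): offset=20
After 5 (read(7)): returned '', offset=20
After 6 (seek(-2, END)): offset=18
After 7 (tell()): offset=18
After 8 (read(6)): returned '61', offset=20
After 9 (seek(-16, END)): offset=4
After 10 (read(5)): returned 'H10BW', offset=9
After 11 (seek(-4, END)): offset=16
After 12 (seek(+1, CUR)): offset=17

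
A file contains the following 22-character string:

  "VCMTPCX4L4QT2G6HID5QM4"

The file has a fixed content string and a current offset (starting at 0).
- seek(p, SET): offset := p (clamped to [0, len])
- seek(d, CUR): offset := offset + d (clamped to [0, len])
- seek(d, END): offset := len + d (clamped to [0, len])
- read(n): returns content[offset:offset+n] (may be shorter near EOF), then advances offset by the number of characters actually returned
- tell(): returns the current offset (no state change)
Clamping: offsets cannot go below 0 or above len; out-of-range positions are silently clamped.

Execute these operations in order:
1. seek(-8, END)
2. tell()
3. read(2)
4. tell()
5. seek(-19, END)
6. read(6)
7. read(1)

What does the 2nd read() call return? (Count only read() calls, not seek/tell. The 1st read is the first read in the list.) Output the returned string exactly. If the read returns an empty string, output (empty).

After 1 (seek(-8, END)): offset=14
After 2 (tell()): offset=14
After 3 (read(2)): returned '6H', offset=16
After 4 (tell()): offset=16
After 5 (seek(-19, END)): offset=3
After 6 (read(6)): returned 'TPCX4L', offset=9
After 7 (read(1)): returned '4', offset=10

Answer: TPCX4L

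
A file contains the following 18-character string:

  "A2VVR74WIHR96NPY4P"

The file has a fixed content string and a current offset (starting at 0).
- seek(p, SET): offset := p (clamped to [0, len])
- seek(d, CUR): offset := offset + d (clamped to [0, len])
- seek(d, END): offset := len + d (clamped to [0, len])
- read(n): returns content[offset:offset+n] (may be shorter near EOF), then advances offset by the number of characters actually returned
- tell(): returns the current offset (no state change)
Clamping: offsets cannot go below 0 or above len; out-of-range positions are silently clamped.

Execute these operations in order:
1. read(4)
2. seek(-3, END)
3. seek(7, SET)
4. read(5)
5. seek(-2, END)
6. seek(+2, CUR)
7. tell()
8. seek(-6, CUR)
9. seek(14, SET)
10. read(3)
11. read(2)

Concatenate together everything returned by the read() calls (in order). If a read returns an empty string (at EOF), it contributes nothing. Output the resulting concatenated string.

After 1 (read(4)): returned 'A2VV', offset=4
After 2 (seek(-3, END)): offset=15
After 3 (seek(7, SET)): offset=7
After 4 (read(5)): returned 'WIHR9', offset=12
After 5 (seek(-2, END)): offset=16
After 6 (seek(+2, CUR)): offset=18
After 7 (tell()): offset=18
After 8 (seek(-6, CUR)): offset=12
After 9 (seek(14, SET)): offset=14
After 10 (read(3)): returned 'PY4', offset=17
After 11 (read(2)): returned 'P', offset=18

Answer: A2VVWIHR9PY4P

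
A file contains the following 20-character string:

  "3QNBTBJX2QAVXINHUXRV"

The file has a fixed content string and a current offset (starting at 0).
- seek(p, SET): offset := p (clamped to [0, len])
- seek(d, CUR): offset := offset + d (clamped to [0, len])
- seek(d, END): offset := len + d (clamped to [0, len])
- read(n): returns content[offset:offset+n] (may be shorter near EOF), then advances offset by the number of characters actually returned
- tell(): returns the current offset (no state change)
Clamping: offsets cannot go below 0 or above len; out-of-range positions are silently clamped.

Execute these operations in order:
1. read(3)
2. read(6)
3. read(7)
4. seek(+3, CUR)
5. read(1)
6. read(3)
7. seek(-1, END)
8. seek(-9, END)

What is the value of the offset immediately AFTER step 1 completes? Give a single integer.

After 1 (read(3)): returned '3QN', offset=3

Answer: 3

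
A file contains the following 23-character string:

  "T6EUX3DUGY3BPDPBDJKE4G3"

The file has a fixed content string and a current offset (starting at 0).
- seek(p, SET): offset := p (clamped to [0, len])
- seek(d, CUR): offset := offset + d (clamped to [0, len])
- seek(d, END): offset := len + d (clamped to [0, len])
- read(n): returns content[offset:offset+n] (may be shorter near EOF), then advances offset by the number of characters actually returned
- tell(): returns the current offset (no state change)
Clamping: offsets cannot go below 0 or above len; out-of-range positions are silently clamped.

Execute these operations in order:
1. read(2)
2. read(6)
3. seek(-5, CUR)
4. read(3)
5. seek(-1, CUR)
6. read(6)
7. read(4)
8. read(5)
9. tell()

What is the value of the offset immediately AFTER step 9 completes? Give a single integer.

Answer: 20

Derivation:
After 1 (read(2)): returned 'T6', offset=2
After 2 (read(6)): returned 'EUX3DU', offset=8
After 3 (seek(-5, CUR)): offset=3
After 4 (read(3)): returned 'UX3', offset=6
After 5 (seek(-1, CUR)): offset=5
After 6 (read(6)): returned '3DUGY3', offset=11
After 7 (read(4)): returned 'BPDP', offset=15
After 8 (read(5)): returned 'BDJKE', offset=20
After 9 (tell()): offset=20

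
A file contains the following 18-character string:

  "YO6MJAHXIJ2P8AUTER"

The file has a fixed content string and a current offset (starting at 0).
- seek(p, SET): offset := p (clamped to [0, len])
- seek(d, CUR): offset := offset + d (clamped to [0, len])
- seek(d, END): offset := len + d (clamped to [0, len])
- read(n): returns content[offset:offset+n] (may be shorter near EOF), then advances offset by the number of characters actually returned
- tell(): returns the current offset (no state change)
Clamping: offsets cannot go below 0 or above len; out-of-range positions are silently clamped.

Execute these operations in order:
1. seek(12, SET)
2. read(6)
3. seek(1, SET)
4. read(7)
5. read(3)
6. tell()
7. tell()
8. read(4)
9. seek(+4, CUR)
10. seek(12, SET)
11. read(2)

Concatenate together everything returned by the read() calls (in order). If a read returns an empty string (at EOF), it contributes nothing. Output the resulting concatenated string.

After 1 (seek(12, SET)): offset=12
After 2 (read(6)): returned '8AUTER', offset=18
After 3 (seek(1, SET)): offset=1
After 4 (read(7)): returned 'O6MJAHX', offset=8
After 5 (read(3)): returned 'IJ2', offset=11
After 6 (tell()): offset=11
After 7 (tell()): offset=11
After 8 (read(4)): returned 'P8AU', offset=15
After 9 (seek(+4, CUR)): offset=18
After 10 (seek(12, SET)): offset=12
After 11 (read(2)): returned '8A', offset=14

Answer: 8AUTERO6MJAHXIJ2P8AU8A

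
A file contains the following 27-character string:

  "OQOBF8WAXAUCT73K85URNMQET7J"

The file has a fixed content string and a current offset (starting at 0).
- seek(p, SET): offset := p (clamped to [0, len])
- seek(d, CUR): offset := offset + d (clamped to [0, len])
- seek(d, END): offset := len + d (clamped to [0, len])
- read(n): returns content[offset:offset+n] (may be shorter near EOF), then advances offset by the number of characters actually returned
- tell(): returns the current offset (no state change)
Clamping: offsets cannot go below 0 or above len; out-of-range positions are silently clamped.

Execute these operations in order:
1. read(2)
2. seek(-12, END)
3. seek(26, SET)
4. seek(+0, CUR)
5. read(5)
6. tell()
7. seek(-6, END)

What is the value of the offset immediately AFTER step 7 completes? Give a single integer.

After 1 (read(2)): returned 'OQ', offset=2
After 2 (seek(-12, END)): offset=15
After 3 (seek(26, SET)): offset=26
After 4 (seek(+0, CUR)): offset=26
After 5 (read(5)): returned 'J', offset=27
After 6 (tell()): offset=27
After 7 (seek(-6, END)): offset=21

Answer: 21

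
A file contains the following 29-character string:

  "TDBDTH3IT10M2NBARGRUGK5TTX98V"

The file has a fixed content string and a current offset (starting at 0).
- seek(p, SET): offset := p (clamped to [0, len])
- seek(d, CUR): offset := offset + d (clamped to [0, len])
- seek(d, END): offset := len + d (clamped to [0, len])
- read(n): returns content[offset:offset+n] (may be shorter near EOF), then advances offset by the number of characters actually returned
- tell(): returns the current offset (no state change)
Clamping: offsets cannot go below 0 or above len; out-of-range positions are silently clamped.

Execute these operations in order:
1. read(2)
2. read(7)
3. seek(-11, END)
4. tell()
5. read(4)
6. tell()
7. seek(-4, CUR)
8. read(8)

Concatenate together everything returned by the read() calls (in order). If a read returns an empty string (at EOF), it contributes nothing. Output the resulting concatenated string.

Answer: TDBDTH3ITRUGKRUGK5TTX

Derivation:
After 1 (read(2)): returned 'TD', offset=2
After 2 (read(7)): returned 'BDTH3IT', offset=9
After 3 (seek(-11, END)): offset=18
After 4 (tell()): offset=18
After 5 (read(4)): returned 'RUGK', offset=22
After 6 (tell()): offset=22
After 7 (seek(-4, CUR)): offset=18
After 8 (read(8)): returned 'RUGK5TTX', offset=26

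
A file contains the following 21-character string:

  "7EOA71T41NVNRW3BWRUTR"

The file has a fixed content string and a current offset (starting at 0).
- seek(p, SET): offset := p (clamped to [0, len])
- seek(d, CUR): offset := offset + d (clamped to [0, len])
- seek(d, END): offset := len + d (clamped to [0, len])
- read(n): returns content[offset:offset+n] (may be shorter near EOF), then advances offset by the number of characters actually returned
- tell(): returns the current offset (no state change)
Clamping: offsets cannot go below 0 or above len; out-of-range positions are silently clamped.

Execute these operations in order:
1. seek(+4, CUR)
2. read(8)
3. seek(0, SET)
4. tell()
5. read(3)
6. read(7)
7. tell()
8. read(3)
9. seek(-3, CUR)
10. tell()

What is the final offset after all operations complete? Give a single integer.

After 1 (seek(+4, CUR)): offset=4
After 2 (read(8)): returned '71T41NVN', offset=12
After 3 (seek(0, SET)): offset=0
After 4 (tell()): offset=0
After 5 (read(3)): returned '7EO', offset=3
After 6 (read(7)): returned 'A71T41N', offset=10
After 7 (tell()): offset=10
After 8 (read(3)): returned 'VNR', offset=13
After 9 (seek(-3, CUR)): offset=10
After 10 (tell()): offset=10

Answer: 10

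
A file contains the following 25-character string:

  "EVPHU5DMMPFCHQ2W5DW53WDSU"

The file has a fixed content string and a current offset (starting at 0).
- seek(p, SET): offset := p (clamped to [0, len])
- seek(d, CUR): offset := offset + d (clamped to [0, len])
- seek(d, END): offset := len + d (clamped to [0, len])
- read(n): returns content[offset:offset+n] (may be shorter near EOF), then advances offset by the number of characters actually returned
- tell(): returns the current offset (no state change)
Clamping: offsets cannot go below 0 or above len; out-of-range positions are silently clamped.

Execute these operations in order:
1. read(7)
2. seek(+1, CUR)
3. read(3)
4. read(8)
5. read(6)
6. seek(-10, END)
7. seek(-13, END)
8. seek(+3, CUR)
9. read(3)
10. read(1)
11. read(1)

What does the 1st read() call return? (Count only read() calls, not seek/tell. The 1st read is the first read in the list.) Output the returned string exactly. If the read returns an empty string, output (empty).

Answer: EVPHU5D

Derivation:
After 1 (read(7)): returned 'EVPHU5D', offset=7
After 2 (seek(+1, CUR)): offset=8
After 3 (read(3)): returned 'MPF', offset=11
After 4 (read(8)): returned 'CHQ2W5DW', offset=19
After 5 (read(6)): returned '53WDSU', offset=25
After 6 (seek(-10, END)): offset=15
After 7 (seek(-13, END)): offset=12
After 8 (seek(+3, CUR)): offset=15
After 9 (read(3)): returned 'W5D', offset=18
After 10 (read(1)): returned 'W', offset=19
After 11 (read(1)): returned '5', offset=20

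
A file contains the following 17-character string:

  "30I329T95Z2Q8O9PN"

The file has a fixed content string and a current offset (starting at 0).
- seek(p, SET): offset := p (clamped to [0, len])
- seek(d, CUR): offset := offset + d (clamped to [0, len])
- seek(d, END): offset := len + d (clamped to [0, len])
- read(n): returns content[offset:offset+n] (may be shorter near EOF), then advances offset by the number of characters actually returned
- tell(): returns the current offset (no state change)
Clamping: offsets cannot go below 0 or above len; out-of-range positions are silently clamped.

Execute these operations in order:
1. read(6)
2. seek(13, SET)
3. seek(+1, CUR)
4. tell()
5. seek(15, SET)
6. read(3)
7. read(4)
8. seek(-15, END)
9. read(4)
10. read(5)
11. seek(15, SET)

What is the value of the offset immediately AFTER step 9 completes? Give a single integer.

Answer: 6

Derivation:
After 1 (read(6)): returned '30I329', offset=6
After 2 (seek(13, SET)): offset=13
After 3 (seek(+1, CUR)): offset=14
After 4 (tell()): offset=14
After 5 (seek(15, SET)): offset=15
After 6 (read(3)): returned 'PN', offset=17
After 7 (read(4)): returned '', offset=17
After 8 (seek(-15, END)): offset=2
After 9 (read(4)): returned 'I329', offset=6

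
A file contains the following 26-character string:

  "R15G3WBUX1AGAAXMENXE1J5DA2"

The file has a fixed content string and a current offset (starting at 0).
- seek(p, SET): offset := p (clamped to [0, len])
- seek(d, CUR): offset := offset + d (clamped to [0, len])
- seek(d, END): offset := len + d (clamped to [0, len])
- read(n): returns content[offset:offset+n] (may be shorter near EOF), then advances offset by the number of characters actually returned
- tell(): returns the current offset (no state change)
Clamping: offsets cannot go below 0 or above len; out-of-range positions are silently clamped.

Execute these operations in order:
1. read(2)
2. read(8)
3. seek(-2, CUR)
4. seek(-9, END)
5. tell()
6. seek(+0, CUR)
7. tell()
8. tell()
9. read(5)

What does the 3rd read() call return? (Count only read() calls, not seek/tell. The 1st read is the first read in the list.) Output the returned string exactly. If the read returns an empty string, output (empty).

Answer: NXE1J

Derivation:
After 1 (read(2)): returned 'R1', offset=2
After 2 (read(8)): returned '5G3WBUX1', offset=10
After 3 (seek(-2, CUR)): offset=8
After 4 (seek(-9, END)): offset=17
After 5 (tell()): offset=17
After 6 (seek(+0, CUR)): offset=17
After 7 (tell()): offset=17
After 8 (tell()): offset=17
After 9 (read(5)): returned 'NXE1J', offset=22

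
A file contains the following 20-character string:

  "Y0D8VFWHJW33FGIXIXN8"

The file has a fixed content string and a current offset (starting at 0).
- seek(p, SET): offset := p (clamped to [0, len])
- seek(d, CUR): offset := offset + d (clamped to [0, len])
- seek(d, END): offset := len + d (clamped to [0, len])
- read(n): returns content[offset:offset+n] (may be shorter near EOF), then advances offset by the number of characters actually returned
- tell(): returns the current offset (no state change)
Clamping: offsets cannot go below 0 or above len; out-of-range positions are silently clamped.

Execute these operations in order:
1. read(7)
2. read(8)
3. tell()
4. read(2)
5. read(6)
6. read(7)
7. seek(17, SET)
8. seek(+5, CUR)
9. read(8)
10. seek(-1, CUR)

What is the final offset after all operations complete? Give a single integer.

Answer: 19

Derivation:
After 1 (read(7)): returned 'Y0D8VFW', offset=7
After 2 (read(8)): returned 'HJW33FGI', offset=15
After 3 (tell()): offset=15
After 4 (read(2)): returned 'XI', offset=17
After 5 (read(6)): returned 'XN8', offset=20
After 6 (read(7)): returned '', offset=20
After 7 (seek(17, SET)): offset=17
After 8 (seek(+5, CUR)): offset=20
After 9 (read(8)): returned '', offset=20
After 10 (seek(-1, CUR)): offset=19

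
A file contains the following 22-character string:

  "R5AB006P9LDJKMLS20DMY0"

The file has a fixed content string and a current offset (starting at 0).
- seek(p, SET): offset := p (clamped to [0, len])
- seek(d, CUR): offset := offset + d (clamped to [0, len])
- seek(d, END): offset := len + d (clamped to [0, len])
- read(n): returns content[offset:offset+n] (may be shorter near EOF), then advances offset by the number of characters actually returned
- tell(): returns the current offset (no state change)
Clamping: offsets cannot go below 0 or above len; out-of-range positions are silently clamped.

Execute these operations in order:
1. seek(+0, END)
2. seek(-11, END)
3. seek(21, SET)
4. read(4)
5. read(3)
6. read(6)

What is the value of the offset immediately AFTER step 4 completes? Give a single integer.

Answer: 22

Derivation:
After 1 (seek(+0, END)): offset=22
After 2 (seek(-11, END)): offset=11
After 3 (seek(21, SET)): offset=21
After 4 (read(4)): returned '0', offset=22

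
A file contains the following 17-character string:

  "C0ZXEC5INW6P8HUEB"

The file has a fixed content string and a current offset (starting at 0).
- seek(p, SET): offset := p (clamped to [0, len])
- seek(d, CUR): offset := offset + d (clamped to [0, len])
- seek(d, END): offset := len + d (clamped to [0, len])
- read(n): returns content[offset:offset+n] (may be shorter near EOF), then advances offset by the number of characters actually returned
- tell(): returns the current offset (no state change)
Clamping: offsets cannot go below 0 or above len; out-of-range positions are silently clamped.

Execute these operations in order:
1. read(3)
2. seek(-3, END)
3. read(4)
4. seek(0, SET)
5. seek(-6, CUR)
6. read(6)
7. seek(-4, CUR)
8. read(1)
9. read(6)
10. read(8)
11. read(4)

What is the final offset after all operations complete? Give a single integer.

Answer: 17

Derivation:
After 1 (read(3)): returned 'C0Z', offset=3
After 2 (seek(-3, END)): offset=14
After 3 (read(4)): returned 'UEB', offset=17
After 4 (seek(0, SET)): offset=0
After 5 (seek(-6, CUR)): offset=0
After 6 (read(6)): returned 'C0ZXEC', offset=6
After 7 (seek(-4, CUR)): offset=2
After 8 (read(1)): returned 'Z', offset=3
After 9 (read(6)): returned 'XEC5IN', offset=9
After 10 (read(8)): returned 'W6P8HUEB', offset=17
After 11 (read(4)): returned '', offset=17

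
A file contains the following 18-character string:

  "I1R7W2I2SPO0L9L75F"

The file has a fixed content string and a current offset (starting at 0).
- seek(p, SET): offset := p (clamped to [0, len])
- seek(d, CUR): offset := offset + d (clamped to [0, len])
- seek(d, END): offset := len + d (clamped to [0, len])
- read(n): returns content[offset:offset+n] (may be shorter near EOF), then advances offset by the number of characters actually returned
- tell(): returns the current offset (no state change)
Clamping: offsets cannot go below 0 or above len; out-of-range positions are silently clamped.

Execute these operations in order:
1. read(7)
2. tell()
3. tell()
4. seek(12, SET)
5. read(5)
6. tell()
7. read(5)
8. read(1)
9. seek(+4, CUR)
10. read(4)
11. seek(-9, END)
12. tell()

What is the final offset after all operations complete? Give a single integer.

After 1 (read(7)): returned 'I1R7W2I', offset=7
After 2 (tell()): offset=7
After 3 (tell()): offset=7
After 4 (seek(12, SET)): offset=12
After 5 (read(5)): returned 'L9L75', offset=17
After 6 (tell()): offset=17
After 7 (read(5)): returned 'F', offset=18
After 8 (read(1)): returned '', offset=18
After 9 (seek(+4, CUR)): offset=18
After 10 (read(4)): returned '', offset=18
After 11 (seek(-9, END)): offset=9
After 12 (tell()): offset=9

Answer: 9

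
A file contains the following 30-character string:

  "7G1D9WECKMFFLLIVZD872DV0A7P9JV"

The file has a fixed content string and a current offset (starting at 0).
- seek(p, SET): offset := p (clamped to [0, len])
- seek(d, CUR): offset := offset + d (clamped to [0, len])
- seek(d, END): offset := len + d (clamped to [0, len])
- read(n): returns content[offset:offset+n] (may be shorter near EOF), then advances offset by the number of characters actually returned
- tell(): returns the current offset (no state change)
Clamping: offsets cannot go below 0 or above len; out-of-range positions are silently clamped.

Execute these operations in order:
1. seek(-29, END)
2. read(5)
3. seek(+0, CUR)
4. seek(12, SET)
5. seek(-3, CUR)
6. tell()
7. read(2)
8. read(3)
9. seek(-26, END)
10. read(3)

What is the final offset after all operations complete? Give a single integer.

Answer: 7

Derivation:
After 1 (seek(-29, END)): offset=1
After 2 (read(5)): returned 'G1D9W', offset=6
After 3 (seek(+0, CUR)): offset=6
After 4 (seek(12, SET)): offset=12
After 5 (seek(-3, CUR)): offset=9
After 6 (tell()): offset=9
After 7 (read(2)): returned 'MF', offset=11
After 8 (read(3)): returned 'FLL', offset=14
After 9 (seek(-26, END)): offset=4
After 10 (read(3)): returned '9WE', offset=7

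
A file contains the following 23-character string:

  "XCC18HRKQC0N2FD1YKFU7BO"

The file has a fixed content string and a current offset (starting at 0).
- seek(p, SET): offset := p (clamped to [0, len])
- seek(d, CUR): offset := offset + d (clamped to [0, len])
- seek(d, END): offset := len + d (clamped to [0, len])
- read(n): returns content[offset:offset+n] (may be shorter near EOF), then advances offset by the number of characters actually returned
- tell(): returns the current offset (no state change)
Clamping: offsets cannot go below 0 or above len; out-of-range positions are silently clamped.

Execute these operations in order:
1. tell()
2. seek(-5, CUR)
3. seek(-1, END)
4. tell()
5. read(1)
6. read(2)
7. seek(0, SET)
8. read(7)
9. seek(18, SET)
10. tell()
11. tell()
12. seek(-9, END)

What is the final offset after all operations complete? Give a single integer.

Answer: 14

Derivation:
After 1 (tell()): offset=0
After 2 (seek(-5, CUR)): offset=0
After 3 (seek(-1, END)): offset=22
After 4 (tell()): offset=22
After 5 (read(1)): returned 'O', offset=23
After 6 (read(2)): returned '', offset=23
After 7 (seek(0, SET)): offset=0
After 8 (read(7)): returned 'XCC18HR', offset=7
After 9 (seek(18, SET)): offset=18
After 10 (tell()): offset=18
After 11 (tell()): offset=18
After 12 (seek(-9, END)): offset=14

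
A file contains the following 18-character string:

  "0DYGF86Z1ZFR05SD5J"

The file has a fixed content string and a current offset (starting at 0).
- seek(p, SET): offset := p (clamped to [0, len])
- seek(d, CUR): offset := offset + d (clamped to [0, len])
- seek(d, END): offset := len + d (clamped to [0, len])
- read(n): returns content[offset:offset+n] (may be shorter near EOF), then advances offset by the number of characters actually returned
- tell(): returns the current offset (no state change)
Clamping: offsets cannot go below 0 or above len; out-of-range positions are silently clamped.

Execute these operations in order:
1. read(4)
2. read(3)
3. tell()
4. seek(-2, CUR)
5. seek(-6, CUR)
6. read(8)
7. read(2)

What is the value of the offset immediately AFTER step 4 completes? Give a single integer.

Answer: 5

Derivation:
After 1 (read(4)): returned '0DYG', offset=4
After 2 (read(3)): returned 'F86', offset=7
After 3 (tell()): offset=7
After 4 (seek(-2, CUR)): offset=5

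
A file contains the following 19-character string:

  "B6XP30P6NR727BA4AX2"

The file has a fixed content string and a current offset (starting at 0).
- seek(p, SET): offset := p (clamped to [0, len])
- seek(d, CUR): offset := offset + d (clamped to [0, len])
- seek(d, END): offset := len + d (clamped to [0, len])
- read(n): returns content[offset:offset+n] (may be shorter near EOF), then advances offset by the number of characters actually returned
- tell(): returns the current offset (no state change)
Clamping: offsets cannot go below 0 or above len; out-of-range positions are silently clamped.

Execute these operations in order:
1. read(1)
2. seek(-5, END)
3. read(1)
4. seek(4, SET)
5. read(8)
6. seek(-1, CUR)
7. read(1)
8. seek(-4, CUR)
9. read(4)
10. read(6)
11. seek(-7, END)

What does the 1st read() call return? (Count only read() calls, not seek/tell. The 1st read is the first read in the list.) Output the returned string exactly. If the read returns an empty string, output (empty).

After 1 (read(1)): returned 'B', offset=1
After 2 (seek(-5, END)): offset=14
After 3 (read(1)): returned 'A', offset=15
After 4 (seek(4, SET)): offset=4
After 5 (read(8)): returned '30P6NR72', offset=12
After 6 (seek(-1, CUR)): offset=11
After 7 (read(1)): returned '2', offset=12
After 8 (seek(-4, CUR)): offset=8
After 9 (read(4)): returned 'NR72', offset=12
After 10 (read(6)): returned '7BA4AX', offset=18
After 11 (seek(-7, END)): offset=12

Answer: B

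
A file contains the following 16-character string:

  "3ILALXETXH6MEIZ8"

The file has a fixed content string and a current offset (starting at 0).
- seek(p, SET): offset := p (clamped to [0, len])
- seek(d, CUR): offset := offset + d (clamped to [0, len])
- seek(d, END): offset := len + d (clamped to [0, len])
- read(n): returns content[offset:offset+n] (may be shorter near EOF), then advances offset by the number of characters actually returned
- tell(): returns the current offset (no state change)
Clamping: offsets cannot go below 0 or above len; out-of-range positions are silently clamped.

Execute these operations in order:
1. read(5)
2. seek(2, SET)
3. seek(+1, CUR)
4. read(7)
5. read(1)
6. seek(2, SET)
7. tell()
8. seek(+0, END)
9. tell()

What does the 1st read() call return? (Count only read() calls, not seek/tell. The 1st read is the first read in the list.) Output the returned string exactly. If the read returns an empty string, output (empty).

After 1 (read(5)): returned '3ILAL', offset=5
After 2 (seek(2, SET)): offset=2
After 3 (seek(+1, CUR)): offset=3
After 4 (read(7)): returned 'ALXETXH', offset=10
After 5 (read(1)): returned '6', offset=11
After 6 (seek(2, SET)): offset=2
After 7 (tell()): offset=2
After 8 (seek(+0, END)): offset=16
After 9 (tell()): offset=16

Answer: 3ILAL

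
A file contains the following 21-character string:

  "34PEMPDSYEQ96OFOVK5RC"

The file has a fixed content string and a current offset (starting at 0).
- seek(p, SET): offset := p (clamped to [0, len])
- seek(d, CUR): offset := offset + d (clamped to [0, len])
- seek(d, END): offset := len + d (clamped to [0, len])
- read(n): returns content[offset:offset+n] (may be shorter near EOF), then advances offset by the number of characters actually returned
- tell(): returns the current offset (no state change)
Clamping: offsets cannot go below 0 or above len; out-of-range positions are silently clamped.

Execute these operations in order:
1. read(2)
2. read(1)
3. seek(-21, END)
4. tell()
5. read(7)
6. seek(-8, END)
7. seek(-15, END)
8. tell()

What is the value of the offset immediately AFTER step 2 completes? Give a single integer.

Answer: 3

Derivation:
After 1 (read(2)): returned '34', offset=2
After 2 (read(1)): returned 'P', offset=3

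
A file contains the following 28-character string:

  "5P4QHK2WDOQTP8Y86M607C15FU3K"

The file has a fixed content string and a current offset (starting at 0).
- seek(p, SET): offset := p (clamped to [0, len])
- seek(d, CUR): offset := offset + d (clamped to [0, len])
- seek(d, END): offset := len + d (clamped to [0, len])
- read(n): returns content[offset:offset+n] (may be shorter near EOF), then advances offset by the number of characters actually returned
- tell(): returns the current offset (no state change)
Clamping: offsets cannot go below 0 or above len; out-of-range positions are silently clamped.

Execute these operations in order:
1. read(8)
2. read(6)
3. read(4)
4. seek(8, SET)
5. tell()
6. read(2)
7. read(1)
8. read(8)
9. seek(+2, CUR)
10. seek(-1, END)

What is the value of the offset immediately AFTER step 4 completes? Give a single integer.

After 1 (read(8)): returned '5P4QHK2W', offset=8
After 2 (read(6)): returned 'DOQTP8', offset=14
After 3 (read(4)): returned 'Y86M', offset=18
After 4 (seek(8, SET)): offset=8

Answer: 8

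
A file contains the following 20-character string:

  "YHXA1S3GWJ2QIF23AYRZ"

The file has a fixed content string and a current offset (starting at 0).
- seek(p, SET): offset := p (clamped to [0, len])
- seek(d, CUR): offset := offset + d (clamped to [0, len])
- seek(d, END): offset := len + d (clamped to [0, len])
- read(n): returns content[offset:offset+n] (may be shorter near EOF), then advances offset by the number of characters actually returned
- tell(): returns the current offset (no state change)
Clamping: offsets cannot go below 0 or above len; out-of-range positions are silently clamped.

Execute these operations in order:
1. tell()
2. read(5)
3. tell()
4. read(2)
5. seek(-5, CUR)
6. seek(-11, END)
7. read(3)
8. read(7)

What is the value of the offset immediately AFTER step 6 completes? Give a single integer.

Answer: 9

Derivation:
After 1 (tell()): offset=0
After 2 (read(5)): returned 'YHXA1', offset=5
After 3 (tell()): offset=5
After 4 (read(2)): returned 'S3', offset=7
After 5 (seek(-5, CUR)): offset=2
After 6 (seek(-11, END)): offset=9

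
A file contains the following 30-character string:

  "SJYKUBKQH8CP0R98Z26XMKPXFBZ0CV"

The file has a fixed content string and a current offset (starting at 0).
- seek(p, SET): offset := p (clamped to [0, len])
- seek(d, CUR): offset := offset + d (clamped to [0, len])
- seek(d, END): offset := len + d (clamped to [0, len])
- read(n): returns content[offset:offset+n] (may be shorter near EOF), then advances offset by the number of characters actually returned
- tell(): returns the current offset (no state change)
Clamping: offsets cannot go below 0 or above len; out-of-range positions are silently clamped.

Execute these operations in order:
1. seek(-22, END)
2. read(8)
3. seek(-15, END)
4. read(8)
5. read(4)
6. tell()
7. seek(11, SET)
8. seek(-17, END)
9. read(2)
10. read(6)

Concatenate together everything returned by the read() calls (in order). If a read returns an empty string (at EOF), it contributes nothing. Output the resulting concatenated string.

Answer: H8CP0R988Z26XMKPXFBZR98Z26XM

Derivation:
After 1 (seek(-22, END)): offset=8
After 2 (read(8)): returned 'H8CP0R98', offset=16
After 3 (seek(-15, END)): offset=15
After 4 (read(8)): returned '8Z26XMKP', offset=23
After 5 (read(4)): returned 'XFBZ', offset=27
After 6 (tell()): offset=27
After 7 (seek(11, SET)): offset=11
After 8 (seek(-17, END)): offset=13
After 9 (read(2)): returned 'R9', offset=15
After 10 (read(6)): returned '8Z26XM', offset=21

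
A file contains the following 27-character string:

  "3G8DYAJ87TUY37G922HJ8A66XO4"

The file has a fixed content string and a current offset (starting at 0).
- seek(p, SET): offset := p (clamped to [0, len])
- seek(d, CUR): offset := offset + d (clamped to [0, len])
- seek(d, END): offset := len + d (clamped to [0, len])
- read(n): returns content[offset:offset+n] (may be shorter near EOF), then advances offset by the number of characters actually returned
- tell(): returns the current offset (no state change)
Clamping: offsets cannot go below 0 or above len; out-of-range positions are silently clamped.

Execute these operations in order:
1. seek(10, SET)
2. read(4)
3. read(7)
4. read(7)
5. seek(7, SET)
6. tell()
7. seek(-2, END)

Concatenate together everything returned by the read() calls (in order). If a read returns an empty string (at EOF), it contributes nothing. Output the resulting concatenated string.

After 1 (seek(10, SET)): offset=10
After 2 (read(4)): returned 'UY37', offset=14
After 3 (read(7)): returned 'G922HJ8', offset=21
After 4 (read(7)): returned 'A66XO4', offset=27
After 5 (seek(7, SET)): offset=7
After 6 (tell()): offset=7
After 7 (seek(-2, END)): offset=25

Answer: UY37G922HJ8A66XO4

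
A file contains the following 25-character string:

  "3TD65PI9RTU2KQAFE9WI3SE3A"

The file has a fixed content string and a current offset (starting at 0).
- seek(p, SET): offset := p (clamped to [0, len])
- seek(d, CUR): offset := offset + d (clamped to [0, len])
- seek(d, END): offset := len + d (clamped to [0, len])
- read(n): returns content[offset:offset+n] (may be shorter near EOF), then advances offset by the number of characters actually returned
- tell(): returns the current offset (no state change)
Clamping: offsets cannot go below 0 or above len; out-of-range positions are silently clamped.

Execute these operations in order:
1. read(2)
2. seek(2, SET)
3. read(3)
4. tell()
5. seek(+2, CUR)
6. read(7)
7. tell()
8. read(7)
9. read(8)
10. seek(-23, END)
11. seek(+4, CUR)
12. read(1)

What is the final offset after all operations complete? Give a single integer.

After 1 (read(2)): returned '3T', offset=2
After 2 (seek(2, SET)): offset=2
After 3 (read(3)): returned 'D65', offset=5
After 4 (tell()): offset=5
After 5 (seek(+2, CUR)): offset=7
After 6 (read(7)): returned '9RTU2KQ', offset=14
After 7 (tell()): offset=14
After 8 (read(7)): returned 'AFE9WI3', offset=21
After 9 (read(8)): returned 'SE3A', offset=25
After 10 (seek(-23, END)): offset=2
After 11 (seek(+4, CUR)): offset=6
After 12 (read(1)): returned 'I', offset=7

Answer: 7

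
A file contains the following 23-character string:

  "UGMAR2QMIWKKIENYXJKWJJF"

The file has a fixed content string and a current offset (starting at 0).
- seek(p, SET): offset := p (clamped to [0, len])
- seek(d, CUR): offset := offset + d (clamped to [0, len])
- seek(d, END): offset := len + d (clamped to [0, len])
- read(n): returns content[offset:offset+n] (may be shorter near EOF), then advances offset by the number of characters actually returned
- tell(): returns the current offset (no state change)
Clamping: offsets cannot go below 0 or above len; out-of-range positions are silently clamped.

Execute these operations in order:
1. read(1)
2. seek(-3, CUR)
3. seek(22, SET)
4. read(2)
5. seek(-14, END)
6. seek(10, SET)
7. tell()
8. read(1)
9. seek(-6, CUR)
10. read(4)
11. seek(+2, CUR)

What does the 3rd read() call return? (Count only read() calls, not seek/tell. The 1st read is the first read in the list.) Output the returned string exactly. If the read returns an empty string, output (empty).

Answer: K

Derivation:
After 1 (read(1)): returned 'U', offset=1
After 2 (seek(-3, CUR)): offset=0
After 3 (seek(22, SET)): offset=22
After 4 (read(2)): returned 'F', offset=23
After 5 (seek(-14, END)): offset=9
After 6 (seek(10, SET)): offset=10
After 7 (tell()): offset=10
After 8 (read(1)): returned 'K', offset=11
After 9 (seek(-6, CUR)): offset=5
After 10 (read(4)): returned '2QMI', offset=9
After 11 (seek(+2, CUR)): offset=11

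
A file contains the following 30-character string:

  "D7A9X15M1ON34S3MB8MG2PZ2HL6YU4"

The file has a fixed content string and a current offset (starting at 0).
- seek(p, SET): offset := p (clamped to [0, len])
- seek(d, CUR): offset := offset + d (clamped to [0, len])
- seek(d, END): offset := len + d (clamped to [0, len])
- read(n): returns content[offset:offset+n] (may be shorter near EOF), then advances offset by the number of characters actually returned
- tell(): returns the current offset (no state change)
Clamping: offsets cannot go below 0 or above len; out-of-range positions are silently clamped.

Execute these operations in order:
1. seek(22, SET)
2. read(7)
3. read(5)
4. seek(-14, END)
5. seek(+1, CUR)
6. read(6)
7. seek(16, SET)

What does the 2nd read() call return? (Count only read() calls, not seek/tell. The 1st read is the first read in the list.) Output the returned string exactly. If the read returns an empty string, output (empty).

After 1 (seek(22, SET)): offset=22
After 2 (read(7)): returned 'Z2HL6YU', offset=29
After 3 (read(5)): returned '4', offset=30
After 4 (seek(-14, END)): offset=16
After 5 (seek(+1, CUR)): offset=17
After 6 (read(6)): returned '8MG2PZ', offset=23
After 7 (seek(16, SET)): offset=16

Answer: 4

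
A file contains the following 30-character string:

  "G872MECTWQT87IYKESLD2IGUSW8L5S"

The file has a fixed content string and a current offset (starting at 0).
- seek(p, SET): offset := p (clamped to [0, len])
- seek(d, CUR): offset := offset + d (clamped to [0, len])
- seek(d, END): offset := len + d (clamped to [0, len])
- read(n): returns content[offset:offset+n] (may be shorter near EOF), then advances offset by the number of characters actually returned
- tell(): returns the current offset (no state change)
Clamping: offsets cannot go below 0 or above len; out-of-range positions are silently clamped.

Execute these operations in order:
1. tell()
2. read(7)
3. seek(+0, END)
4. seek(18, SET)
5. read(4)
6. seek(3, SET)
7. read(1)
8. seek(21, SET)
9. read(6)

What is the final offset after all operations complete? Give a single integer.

After 1 (tell()): offset=0
After 2 (read(7)): returned 'G872MEC', offset=7
After 3 (seek(+0, END)): offset=30
After 4 (seek(18, SET)): offset=18
After 5 (read(4)): returned 'LD2I', offset=22
After 6 (seek(3, SET)): offset=3
After 7 (read(1)): returned '2', offset=4
After 8 (seek(21, SET)): offset=21
After 9 (read(6)): returned 'IGUSW8', offset=27

Answer: 27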